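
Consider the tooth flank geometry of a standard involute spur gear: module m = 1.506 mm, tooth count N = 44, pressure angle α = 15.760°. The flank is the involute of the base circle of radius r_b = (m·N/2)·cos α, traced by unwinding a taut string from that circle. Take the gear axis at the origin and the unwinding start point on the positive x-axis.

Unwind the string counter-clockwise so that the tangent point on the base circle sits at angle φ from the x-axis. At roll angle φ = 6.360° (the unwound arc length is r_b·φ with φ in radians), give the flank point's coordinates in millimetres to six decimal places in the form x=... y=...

x=32.082339 y=0.014520

pitch radius r_p = m·N/2 = 1.506·44/2 = 33.132000
base radius r_b = r_p·cos α = 33.132000·cos 15.760° = 31.886497
roll angle φ = 6.360° = 0.11100294 rad
x = r_b·(cos φ + φ·sin φ) = 31.886497·(0.99384550 + 0.11100294·0.11077512) = 32.082339
y = r_b·(sin φ − φ·cos φ) = 31.886497·(0.11077512 − 0.11100294·0.99384550) = 0.014520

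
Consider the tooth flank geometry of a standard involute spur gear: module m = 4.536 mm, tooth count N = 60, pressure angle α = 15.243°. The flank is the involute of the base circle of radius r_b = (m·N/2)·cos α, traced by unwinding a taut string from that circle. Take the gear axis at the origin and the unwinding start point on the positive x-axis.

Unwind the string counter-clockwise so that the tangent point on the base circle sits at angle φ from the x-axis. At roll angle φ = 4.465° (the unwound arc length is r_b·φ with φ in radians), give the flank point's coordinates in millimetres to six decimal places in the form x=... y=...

x=131.690691 y=0.020699

pitch radius r_p = m·N/2 = 4.536·60/2 = 136.080000
base radius r_b = r_p·cos α = 136.080000·cos 15.243° = 131.292631
roll angle φ = 4.465° = 0.07792895 rad
x = r_b·(cos φ + φ·sin φ) = 131.292631·(0.99696508 + 0.07792895·0.07785010) = 131.690691
y = r_b·(sin φ − φ·cos φ) = 131.292631·(0.07785010 − 0.07792895·0.99696508) = 0.020699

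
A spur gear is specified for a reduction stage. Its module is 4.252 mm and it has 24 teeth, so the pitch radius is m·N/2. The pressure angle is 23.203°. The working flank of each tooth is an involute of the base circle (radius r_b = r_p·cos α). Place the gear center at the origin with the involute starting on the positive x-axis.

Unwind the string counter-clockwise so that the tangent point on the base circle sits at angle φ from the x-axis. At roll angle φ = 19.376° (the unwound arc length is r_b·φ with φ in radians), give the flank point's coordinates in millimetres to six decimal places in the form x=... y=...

pitch radius r_p = m·N/2 = 4.252·24/2 = 51.024000
base radius r_b = r_p·cos α = 51.024000·cos 23.203° = 46.896909
roll angle φ = 19.376° = 0.33817500 rad
x = r_b·(cos φ + φ·sin φ) = 46.896909·(0.94336171 + 0.33817500·0.33176601) = 49.502346
y = r_b·(sin φ − φ·cos φ) = 46.896909·(0.33176601 − 0.33817500·0.94336171) = 0.597685

x=49.502346 y=0.597685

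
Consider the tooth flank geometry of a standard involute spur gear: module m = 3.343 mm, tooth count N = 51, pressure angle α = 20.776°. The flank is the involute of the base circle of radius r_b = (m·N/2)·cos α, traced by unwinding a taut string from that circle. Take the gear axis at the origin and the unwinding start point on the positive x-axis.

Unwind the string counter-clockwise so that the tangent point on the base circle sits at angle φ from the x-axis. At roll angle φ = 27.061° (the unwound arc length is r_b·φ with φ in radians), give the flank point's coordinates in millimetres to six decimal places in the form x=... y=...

x=88.103372 y=2.737157

pitch radius r_p = m·N/2 = 3.343·51/2 = 85.246500
base radius r_b = r_p·cos α = 85.246500·cos 20.776° = 79.703290
roll angle φ = 27.061° = 0.47230355 rad
x = r_b·(cos φ + φ·sin φ) = 79.703290·(0.89052268 + 0.47230355·0.45493885) = 88.103372
y = r_b·(sin φ − φ·cos φ) = 79.703290·(0.45493885 − 0.47230355·0.89052268) = 2.737157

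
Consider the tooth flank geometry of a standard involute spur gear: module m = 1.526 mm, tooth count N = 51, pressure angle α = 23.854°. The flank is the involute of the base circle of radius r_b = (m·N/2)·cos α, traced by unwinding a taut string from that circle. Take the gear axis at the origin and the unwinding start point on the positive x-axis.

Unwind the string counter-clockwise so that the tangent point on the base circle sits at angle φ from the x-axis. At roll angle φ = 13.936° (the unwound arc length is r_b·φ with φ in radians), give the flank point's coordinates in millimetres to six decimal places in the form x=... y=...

x=36.626221 y=0.169695

pitch radius r_p = m·N/2 = 1.526·51/2 = 38.913000
base radius r_b = r_p·cos α = 38.913000·cos 23.854° = 35.589010
roll angle φ = 13.936° = 0.24322908 rad
x = r_b·(cos φ + φ·sin φ) = 35.589010·(0.97056535 + 0.24322908·0.24083791) = 36.626221
y = r_b·(sin φ − φ·cos φ) = 35.589010·(0.24083791 − 0.24322908·0.97056535) = 0.169695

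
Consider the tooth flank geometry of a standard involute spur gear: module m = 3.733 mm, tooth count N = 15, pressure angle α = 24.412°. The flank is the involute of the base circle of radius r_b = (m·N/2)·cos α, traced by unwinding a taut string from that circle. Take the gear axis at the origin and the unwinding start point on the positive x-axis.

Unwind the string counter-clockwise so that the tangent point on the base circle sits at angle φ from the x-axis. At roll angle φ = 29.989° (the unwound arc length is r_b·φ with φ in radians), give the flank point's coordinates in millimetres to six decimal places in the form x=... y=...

pitch radius r_p = m·N/2 = 3.733·15/2 = 27.997500
base radius r_b = r_p·cos α = 27.997500·cos 24.412° = 25.494443
roll angle φ = 29.989° = 0.52340679 rad
x = r_b·(cos φ + φ·sin φ) = 25.494443·(0.86612138 + 0.52340679·0.49983373) = 28.751046
y = r_b·(sin φ − φ·cos φ) = 25.494443·(0.49983373 − 0.52340679·0.86612138) = 1.185489

x=28.751046 y=1.185489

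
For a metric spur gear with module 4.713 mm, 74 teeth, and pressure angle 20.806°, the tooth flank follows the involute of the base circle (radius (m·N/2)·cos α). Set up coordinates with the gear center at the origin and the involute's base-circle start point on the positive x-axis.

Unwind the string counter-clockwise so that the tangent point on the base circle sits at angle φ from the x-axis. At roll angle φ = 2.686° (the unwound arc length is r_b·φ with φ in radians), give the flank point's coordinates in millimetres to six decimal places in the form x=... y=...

x=163.188374 y=0.005597

pitch radius r_p = m·N/2 = 4.713·74/2 = 174.381000
base radius r_b = r_p·cos α = 174.381000·cos 20.806° = 163.009351
roll angle φ = 2.686° = 0.04687954 rad
x = r_b·(cos φ + φ·sin φ) = 163.009351·(0.99890136 + 0.04687954·0.04686237) = 163.188374
y = r_b·(sin φ − φ·cos φ) = 163.009351·(0.04686237 − 0.04687954·0.99890136) = 0.005597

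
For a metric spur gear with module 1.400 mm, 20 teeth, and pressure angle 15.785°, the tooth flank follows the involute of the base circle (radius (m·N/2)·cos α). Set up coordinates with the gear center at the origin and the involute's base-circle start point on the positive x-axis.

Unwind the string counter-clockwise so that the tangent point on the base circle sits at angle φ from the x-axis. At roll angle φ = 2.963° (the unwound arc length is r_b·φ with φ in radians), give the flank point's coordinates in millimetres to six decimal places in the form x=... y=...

pitch radius r_p = m·N/2 = 1.400·20/2 = 14.000000
base radius r_b = r_p·cos α = 14.000000·cos 15.785° = 13.472049
roll angle φ = 2.963° = 0.05171411 rad
x = r_b·(cos φ + φ·sin φ) = 13.472049·(0.99866312 + 0.05171411·0.05169106) = 13.490052
y = r_b·(sin φ − φ·cos φ) = 13.472049·(0.05169106 − 0.05171411·0.99866312) = 0.000621

x=13.490052 y=0.000621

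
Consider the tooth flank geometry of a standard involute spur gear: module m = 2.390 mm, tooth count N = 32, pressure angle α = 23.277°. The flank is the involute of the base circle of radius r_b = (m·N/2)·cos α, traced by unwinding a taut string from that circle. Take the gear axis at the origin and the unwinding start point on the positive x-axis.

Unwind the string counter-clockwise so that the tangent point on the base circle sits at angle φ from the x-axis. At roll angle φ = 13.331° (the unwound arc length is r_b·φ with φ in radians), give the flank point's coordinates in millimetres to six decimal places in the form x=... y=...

pitch radius r_p = m·N/2 = 2.390·32/2 = 38.240000
base radius r_b = r_p·cos α = 38.240000·cos 23.277° = 35.127459
roll angle φ = 13.331° = 0.23266984 rad
x = r_b·(cos φ + φ·sin φ) = 35.127459·(0.97305426 + 0.23266984·0.23057624) = 36.065446
y = r_b·(sin φ − φ·cos φ) = 35.127459·(0.23057624 − 0.23266984·0.97305426) = 0.146687

x=36.065446 y=0.146687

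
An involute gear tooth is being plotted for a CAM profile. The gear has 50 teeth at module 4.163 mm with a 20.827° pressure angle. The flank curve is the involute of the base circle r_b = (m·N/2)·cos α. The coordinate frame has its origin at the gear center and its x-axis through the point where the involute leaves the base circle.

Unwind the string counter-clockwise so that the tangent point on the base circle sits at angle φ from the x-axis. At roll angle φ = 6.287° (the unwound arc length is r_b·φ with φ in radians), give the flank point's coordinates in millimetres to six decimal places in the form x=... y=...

pitch radius r_p = m·N/2 = 4.163·50/2 = 104.075000
base radius r_b = r_p·cos α = 104.075000·cos 20.827° = 97.274556
roll angle φ = 6.287° = 0.10972885 rad
x = r_b·(cos φ + φ·sin φ) = 97.274556·(0.99398583 + 0.10972885·0.10950879) = 97.858407
y = r_b·(sin φ − φ·cos φ) = 97.274556·(0.10950879 − 0.10972885·0.99398583) = 0.042788

x=97.858407 y=0.042788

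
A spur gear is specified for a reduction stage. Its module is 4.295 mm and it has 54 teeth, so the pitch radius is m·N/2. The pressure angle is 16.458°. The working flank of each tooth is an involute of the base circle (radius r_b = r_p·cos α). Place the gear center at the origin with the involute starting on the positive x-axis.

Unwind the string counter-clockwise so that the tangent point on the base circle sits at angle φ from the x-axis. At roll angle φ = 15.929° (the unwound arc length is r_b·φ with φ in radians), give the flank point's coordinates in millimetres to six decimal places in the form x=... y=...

x=115.428886 y=0.790449

pitch radius r_p = m·N/2 = 4.295·54/2 = 115.965000
base radius r_b = r_p·cos α = 115.965000·cos 16.458° = 111.213644
roll angle φ = 15.929° = 0.27801350 rad
x = r_b·(cos φ + φ·sin φ) = 111.213644·(0.96160252 + 0.27801350·0.27444596) = 115.428886
y = r_b·(sin φ − φ·cos φ) = 111.213644·(0.27444596 − 0.27801350·0.96160252) = 0.790449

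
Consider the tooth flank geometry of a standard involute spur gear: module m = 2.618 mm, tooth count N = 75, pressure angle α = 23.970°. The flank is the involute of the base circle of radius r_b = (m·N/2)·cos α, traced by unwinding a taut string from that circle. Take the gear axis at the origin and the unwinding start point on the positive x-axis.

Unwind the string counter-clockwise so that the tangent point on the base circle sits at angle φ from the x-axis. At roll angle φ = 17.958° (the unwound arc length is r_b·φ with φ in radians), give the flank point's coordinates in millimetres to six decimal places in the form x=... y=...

x=94.006885 y=0.911685

pitch radius r_p = m·N/2 = 2.618·75/2 = 98.175000
base radius r_b = r_p·cos α = 98.175000·cos 23.970° = 89.708221
roll angle φ = 17.958° = 0.31342623 rad
x = r_b·(cos φ + φ·sin φ) = 89.708221·(0.95128278 + 0.31342623·0.30831975) = 94.006885
y = r_b·(sin φ − φ·cos φ) = 89.708221·(0.30831975 − 0.31342623·0.95128278) = 0.911685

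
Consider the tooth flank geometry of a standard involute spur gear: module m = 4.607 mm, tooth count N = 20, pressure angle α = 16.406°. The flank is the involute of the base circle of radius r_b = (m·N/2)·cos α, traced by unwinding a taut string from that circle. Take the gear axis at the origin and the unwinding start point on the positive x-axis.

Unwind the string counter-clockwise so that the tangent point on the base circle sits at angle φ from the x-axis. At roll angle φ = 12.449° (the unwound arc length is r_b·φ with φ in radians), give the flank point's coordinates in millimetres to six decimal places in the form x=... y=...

pitch radius r_p = m·N/2 = 4.607·20/2 = 46.070000
base radius r_b = r_p·cos α = 46.070000·cos 16.406° = 44.194232
roll angle φ = 12.449° = 0.21727604 rad
x = r_b·(cos φ + φ·sin φ) = 44.194232·(0.97648828 + 0.21727604·0.21557051) = 45.225133
y = r_b·(sin φ − φ·cos φ) = 44.194232·(0.21557051 − 0.21727604·0.97648828) = 0.150393

x=45.225133 y=0.150393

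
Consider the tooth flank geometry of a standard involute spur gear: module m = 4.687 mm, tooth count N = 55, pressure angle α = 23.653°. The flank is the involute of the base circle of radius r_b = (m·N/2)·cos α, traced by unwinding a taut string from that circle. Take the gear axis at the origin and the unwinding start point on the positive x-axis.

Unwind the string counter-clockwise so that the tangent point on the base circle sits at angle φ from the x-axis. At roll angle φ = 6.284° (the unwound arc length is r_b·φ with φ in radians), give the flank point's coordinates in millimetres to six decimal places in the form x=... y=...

pitch radius r_p = m·N/2 = 4.687·55/2 = 128.892500
base radius r_b = r_p·cos α = 128.892500·cos 23.653° = 118.064499
roll angle φ = 6.284° = 0.10967649 rad
x = r_b·(cos φ + φ·sin φ) = 118.064499·(0.99399156 + 0.10967649·0.10945674) = 118.772460
y = r_b·(sin φ − φ·cos φ) = 118.064499·(0.10945674 − 0.10967649·0.99399156) = 0.051858

x=118.772460 y=0.051858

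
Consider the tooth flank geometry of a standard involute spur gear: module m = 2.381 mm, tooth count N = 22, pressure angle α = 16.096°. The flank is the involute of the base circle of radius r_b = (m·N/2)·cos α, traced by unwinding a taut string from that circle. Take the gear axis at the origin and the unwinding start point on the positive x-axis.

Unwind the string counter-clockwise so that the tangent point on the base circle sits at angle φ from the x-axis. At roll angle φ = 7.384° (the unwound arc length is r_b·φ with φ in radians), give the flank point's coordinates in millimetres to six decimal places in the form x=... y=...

pitch radius r_p = m·N/2 = 2.381·22/2 = 26.191000
base radius r_b = r_p·cos α = 26.191000·cos 16.096° = 25.164274
roll angle φ = 7.384° = 0.12887511 rad
x = r_b·(cos φ + φ·sin φ) = 25.164274·(0.99170709 + 0.12887511·0.12851866) = 25.372381
y = r_b·(sin φ − φ·cos φ) = 25.164274·(0.12851866 − 0.12887511·0.99170709) = 0.017925

x=25.372381 y=0.017925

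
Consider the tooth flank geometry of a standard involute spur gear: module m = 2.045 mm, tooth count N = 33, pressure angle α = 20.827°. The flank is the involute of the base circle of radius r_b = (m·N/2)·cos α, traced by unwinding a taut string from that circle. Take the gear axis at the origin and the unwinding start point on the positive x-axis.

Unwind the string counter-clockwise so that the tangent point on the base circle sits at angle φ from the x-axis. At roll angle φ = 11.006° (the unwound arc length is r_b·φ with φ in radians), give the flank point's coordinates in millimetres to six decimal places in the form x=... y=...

x=32.114203 y=0.074238

pitch radius r_p = m·N/2 = 2.045·33/2 = 33.742500
base radius r_b = r_p·cos α = 33.742500·cos 20.827° = 31.537705
roll angle φ = 11.006° = 0.19209094 rad
x = r_b·(cos φ + φ·sin φ) = 31.537705·(0.98160720 + 0.19209094·0.19091179) = 32.114203
y = r_b·(sin φ − φ·cos φ) = 31.537705·(0.19091179 − 0.19209094·0.98160720) = 0.074238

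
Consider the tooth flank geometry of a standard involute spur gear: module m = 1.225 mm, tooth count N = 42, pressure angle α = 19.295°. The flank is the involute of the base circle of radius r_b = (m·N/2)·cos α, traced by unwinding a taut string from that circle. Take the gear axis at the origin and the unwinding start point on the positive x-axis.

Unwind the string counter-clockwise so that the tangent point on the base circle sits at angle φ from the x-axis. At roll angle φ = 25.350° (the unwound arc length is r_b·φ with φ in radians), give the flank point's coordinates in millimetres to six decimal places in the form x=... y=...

x=26.541436 y=0.687335

pitch radius r_p = m·N/2 = 1.225·42/2 = 25.725000
base radius r_b = r_p·cos α = 25.725000·cos 19.295° = 24.280021
roll angle φ = 25.350° = 0.44244097 rad
x = r_b·(cos φ + φ·sin φ) = 24.280021·(0.90370927 + 0.44244097·0.42814666) = 26.541436
y = r_b·(sin φ − φ·cos φ) = 24.280021·(0.42814666 − 0.44244097·0.90370927) = 0.687335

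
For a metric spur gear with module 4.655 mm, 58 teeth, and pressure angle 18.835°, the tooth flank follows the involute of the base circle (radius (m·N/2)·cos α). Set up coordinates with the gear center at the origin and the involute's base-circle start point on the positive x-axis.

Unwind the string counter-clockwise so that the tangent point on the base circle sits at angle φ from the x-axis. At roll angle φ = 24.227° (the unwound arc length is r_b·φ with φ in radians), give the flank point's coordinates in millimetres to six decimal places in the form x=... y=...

x=138.682775 y=3.162578

pitch radius r_p = m·N/2 = 4.655·58/2 = 134.995000
base radius r_b = r_p·cos α = 134.995000·cos 18.835° = 127.766318
roll angle φ = 24.227° = 0.42284092 rad
x = r_b·(cos φ + φ·sin φ) = 127.766318·(0.91192684 + 0.42284092·0.41035281) = 138.682775
y = r_b·(sin φ − φ·cos φ) = 127.766318·(0.41035281 − 0.42284092·0.91192684) = 3.162578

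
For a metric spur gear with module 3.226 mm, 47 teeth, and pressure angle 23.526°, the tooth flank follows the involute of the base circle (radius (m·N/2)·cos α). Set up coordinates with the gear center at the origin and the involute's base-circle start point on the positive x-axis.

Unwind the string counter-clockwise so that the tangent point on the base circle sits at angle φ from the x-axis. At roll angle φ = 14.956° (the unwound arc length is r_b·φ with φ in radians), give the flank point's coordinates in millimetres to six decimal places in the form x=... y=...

pitch radius r_p = m·N/2 = 3.226·47/2 = 75.811000
base radius r_b = r_p·cos α = 75.811000·cos 23.526° = 69.509516
roll angle φ = 14.956° = 0.26103144 rad
x = r_b·(cos φ + φ·sin φ) = 69.509516·(0.96612430 + 0.26103144·0.25807719) = 71.837429
y = r_b·(sin φ − φ·cos φ) = 69.509516·(0.25807719 − 0.26103144·0.96612430) = 0.409298

x=71.837429 y=0.409298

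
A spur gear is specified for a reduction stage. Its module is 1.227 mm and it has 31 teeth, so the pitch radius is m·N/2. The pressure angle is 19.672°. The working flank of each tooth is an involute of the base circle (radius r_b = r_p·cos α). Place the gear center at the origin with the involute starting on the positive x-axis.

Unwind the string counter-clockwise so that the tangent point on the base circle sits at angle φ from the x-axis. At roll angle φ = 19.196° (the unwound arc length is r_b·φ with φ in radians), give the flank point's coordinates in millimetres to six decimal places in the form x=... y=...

pitch radius r_p = m·N/2 = 1.227·31/2 = 19.018500
base radius r_b = r_p·cos α = 19.018500·cos 19.672° = 17.908488
roll angle φ = 19.196° = 0.33503340 rad
x = r_b·(cos φ + φ·sin φ) = 17.908488·(0.94439933 + 0.33503340·0.32880072) = 18.885550
y = r_b·(sin φ − φ·cos φ) = 17.908488·(0.32880072 − 0.33503340·0.94439933) = 0.221983

x=18.885550 y=0.221983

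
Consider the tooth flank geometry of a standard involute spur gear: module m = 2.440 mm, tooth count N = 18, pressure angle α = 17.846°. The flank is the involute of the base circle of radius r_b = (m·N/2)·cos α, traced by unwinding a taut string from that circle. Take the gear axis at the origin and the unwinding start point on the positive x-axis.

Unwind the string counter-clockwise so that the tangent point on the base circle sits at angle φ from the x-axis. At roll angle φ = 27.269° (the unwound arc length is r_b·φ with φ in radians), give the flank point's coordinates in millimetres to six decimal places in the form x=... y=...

pitch radius r_p = m·N/2 = 2.440·18/2 = 21.960000
base radius r_b = r_p·cos α = 21.960000·cos 17.846° = 20.903365
roll angle φ = 27.269° = 0.47593383 rad
x = r_b·(cos φ + φ·sin φ) = 20.903365·(0.88886526 + 0.47593383·0.45816870) = 23.138421
y = r_b·(sin φ − φ·cos φ) = 20.903365·(0.45816870 − 0.47593383·0.88886526) = 0.734286

x=23.138421 y=0.734286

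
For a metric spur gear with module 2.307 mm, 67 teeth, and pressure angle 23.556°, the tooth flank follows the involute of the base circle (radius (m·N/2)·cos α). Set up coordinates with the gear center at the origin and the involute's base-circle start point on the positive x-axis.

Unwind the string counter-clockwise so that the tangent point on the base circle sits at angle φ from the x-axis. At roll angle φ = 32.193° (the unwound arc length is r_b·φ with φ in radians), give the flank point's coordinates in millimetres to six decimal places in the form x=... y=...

x=81.159983 y=4.058143

pitch radius r_p = m·N/2 = 2.307·67/2 = 77.284500
base radius r_b = r_p·cos α = 77.284500·cos 23.556° = 70.844375
roll angle φ = 32.193° = 0.56187385 rad
x = r_b·(cos φ + φ·sin φ) = 70.844375·(0.84625826 + 0.56187385·0.53277289) = 81.159983
y = r_b·(sin φ − φ·cos φ) = 70.844375·(0.53277289 − 0.56187385·0.84625826) = 4.058143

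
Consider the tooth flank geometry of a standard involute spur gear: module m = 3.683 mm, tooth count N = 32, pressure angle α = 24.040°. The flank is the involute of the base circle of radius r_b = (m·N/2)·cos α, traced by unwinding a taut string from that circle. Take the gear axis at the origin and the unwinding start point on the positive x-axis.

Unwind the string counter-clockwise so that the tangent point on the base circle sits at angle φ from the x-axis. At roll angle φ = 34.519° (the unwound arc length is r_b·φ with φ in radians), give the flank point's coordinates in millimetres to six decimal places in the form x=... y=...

x=62.715021 y=3.782300

pitch radius r_p = m·N/2 = 3.683·32/2 = 58.928000
base radius r_b = r_p·cos α = 58.928000·cos 24.040° = 53.816661
roll angle φ = 34.519° = 0.60247020 rad
x = r_b·(cos φ + φ·sin φ) = 53.816661·(0.82393832 + 0.60247020·0.56667950) = 62.715021
y = r_b·(sin φ − φ·cos φ) = 53.816661·(0.56667950 − 0.60247020·0.82393832) = 3.782300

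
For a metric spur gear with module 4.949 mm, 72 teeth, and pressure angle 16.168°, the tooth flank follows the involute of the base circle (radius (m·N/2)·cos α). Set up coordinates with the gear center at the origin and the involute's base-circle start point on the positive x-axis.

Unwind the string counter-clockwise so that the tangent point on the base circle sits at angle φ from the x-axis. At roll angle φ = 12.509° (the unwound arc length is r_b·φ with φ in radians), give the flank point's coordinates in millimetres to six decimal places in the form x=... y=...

x=175.147192 y=0.590747

pitch radius r_p = m·N/2 = 4.949·72/2 = 178.164000
base radius r_b = r_p·cos α = 178.164000·cos 16.168° = 171.117499
roll angle φ = 12.509° = 0.21832324 rad
x = r_b·(cos φ + φ·sin φ) = 171.117499·(0.97626200 + 0.21832324·0.21659297) = 175.147192
y = r_b·(sin φ − φ·cos φ) = 171.117499·(0.21659297 − 0.21832324·0.97626200) = 0.590747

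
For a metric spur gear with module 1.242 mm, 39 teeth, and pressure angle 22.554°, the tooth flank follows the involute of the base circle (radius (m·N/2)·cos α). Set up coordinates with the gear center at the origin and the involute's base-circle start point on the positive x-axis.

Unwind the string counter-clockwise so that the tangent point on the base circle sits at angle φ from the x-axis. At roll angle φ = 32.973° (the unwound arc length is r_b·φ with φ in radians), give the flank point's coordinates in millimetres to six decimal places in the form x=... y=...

pitch radius r_p = m·N/2 = 1.242·39/2 = 24.219000
base radius r_b = r_p·cos α = 24.219000·cos 22.554° = 22.366693
roll angle φ = 32.973° = 0.57548741 rad
x = r_b·(cos φ + φ·sin φ) = 22.366693·(0.83892713 + 0.57548741·0.54424376) = 25.769396
y = r_b·(sin φ − φ·cos φ) = 22.366693·(0.54424376 − 0.57548741·0.83892713) = 1.374473

x=25.769396 y=1.374473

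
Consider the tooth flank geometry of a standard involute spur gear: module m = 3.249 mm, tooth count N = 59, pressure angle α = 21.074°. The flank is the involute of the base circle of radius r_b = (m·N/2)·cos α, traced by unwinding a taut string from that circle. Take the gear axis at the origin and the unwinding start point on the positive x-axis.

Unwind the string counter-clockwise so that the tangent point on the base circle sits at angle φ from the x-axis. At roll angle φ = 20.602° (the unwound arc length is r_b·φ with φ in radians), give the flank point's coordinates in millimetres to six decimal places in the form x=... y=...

pitch radius r_p = m·N/2 = 3.249·59/2 = 95.845500
base radius r_b = r_p·cos α = 95.845500·cos 21.074° = 89.435046
roll angle φ = 20.602° = 0.35957273 rad
x = r_b·(cos φ + φ·sin φ) = 89.435046·(0.93604725 + 0.35957273·0.35187432) = 95.031146
y = r_b·(sin φ − φ·cos φ) = 89.435046·(0.35187432 − 0.35957273·0.93604725) = 1.368111

x=95.031146 y=1.368111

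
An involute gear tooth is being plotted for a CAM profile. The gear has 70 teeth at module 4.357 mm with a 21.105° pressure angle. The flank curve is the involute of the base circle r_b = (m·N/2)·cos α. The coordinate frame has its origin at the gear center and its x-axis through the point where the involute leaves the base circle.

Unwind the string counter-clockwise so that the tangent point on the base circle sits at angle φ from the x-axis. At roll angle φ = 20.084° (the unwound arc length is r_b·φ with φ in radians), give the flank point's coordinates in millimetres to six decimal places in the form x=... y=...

pitch radius r_p = m·N/2 = 4.357·70/2 = 152.495000
base radius r_b = r_p·cos α = 152.495000·cos 21.105° = 142.265958
roll angle φ = 20.084° = 0.35053193 rad
x = r_b·(cos φ + φ·sin φ) = 142.265958·(0.93919018 + 0.35053193·0.34339744) = 150.739596
y = r_b·(sin φ − φ·cos φ) = 142.265958·(0.34339744 − 0.35053193·0.93919018) = 2.017515

x=150.739596 y=2.017515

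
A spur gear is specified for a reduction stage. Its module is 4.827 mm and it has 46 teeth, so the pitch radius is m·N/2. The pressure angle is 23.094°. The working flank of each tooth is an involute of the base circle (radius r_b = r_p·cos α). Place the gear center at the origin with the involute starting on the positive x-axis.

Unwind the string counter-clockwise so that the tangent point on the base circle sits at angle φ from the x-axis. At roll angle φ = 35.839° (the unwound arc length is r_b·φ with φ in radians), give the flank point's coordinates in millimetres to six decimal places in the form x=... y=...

x=120.190498 y=8.009737

pitch radius r_p = m·N/2 = 4.827·46/2 = 111.021000
base radius r_b = r_p·cos α = 111.021000·cos 23.094° = 102.124063
roll angle φ = 35.839° = 0.62550855 rad
x = r_b·(cos φ + φ·sin φ) = 102.124063·(0.81066546 + 0.62550855·0.58550961) = 120.190498
y = r_b·(sin φ − φ·cos φ) = 102.124063·(0.58550961 − 0.62550855·0.81066546) = 8.009737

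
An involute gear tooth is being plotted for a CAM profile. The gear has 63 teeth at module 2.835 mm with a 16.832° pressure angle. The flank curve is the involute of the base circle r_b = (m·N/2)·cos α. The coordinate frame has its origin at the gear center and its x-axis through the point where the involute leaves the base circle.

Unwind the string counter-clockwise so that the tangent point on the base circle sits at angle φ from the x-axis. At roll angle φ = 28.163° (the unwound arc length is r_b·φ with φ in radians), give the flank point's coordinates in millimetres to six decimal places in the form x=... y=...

x=95.187152 y=3.302672

pitch radius r_p = m·N/2 = 2.835·63/2 = 89.302500
base radius r_b = r_p·cos α = 89.302500·cos 16.832° = 85.476595
roll angle φ = 28.163° = 0.49153708 rad
x = r_b·(cos φ + φ·sin φ) = 85.476595·(0.88160843 + 0.49153708·0.47198155) = 95.187152
y = r_b·(sin φ − φ·cos φ) = 85.476595·(0.47198155 − 0.49153708·0.88160843) = 3.302672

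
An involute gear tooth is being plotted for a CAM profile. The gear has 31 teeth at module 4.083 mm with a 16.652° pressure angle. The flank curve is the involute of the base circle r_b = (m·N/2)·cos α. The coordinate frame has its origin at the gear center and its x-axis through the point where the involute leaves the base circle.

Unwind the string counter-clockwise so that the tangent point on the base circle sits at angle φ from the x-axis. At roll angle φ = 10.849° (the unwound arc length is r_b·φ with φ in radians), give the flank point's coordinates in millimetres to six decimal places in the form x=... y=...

pitch radius r_p = m·N/2 = 4.083·31/2 = 63.286500
base radius r_b = r_p·cos α = 63.286500·cos 16.652° = 60.632448
roll angle φ = 10.849° = 0.18935077 rad
x = r_b·(cos φ + φ·sin φ) = 60.632448·(0.98212664 + 0.18935077·0.18822131) = 61.709673
y = r_b·(sin φ − φ·cos φ) = 60.632448·(0.18822131 − 0.18935077·0.98212664) = 0.136718

x=61.709673 y=0.136718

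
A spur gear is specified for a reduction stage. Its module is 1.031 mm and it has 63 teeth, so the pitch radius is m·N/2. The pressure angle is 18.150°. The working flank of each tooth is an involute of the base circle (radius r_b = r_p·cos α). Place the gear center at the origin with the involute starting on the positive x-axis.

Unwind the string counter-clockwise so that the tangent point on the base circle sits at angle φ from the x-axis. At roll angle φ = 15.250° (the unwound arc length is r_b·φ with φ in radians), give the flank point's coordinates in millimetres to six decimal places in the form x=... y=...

x=31.934446 y=0.192595

pitch radius r_p = m·N/2 = 1.031·63/2 = 32.476500
base radius r_b = r_p·cos α = 32.476500·cos 18.150° = 30.860607
roll angle φ = 15.250° = 0.26616271 rad
x = r_b·(cos φ + φ·sin φ) = 30.860607·(0.96478732 + 0.26616271·0.26303121) = 31.934446
y = r_b·(sin φ − φ·cos φ) = 30.860607·(0.26303121 − 0.26616271·0.96478732) = 0.192595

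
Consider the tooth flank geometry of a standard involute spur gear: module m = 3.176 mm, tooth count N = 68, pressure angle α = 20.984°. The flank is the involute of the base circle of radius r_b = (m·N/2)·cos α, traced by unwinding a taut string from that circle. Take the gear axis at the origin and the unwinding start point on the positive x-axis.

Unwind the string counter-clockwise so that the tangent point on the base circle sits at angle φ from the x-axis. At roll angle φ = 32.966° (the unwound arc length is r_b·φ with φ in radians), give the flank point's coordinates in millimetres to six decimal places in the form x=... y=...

pitch radius r_p = m·N/2 = 3.176·68/2 = 107.984000
base radius r_b = r_p·cos α = 107.984000·cos 20.984° = 100.822551
roll angle φ = 32.966° = 0.57536524 rad
x = r_b·(cos φ + φ·sin φ) = 100.822551·(0.83899362 + 0.57536524·0.54414126) = 116.154998
y = r_b·(sin φ − φ·cos φ) = 100.822551·(0.54414126 − 0.57536524·0.83899362) = 6.191866

x=116.154998 y=6.191866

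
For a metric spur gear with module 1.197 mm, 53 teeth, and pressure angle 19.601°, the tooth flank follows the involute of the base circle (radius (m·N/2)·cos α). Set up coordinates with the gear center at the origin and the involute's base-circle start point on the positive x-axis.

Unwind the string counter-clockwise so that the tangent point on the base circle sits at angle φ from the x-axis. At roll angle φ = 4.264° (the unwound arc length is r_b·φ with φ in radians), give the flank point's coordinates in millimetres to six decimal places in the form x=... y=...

pitch radius r_p = m·N/2 = 1.197·53/2 = 31.720500
base radius r_b = r_p·cos α = 31.720500·cos 19.601° = 29.882348
roll angle φ = 4.264° = 0.07442084 rad
x = r_b·(cos φ + φ·sin φ) = 29.882348·(0.99723205 + 0.07442084·0.07435216) = 29.964984
y = r_b·(sin φ − φ·cos φ) = 29.882348·(0.07435216 − 0.07442084·0.99723205) = 0.004103

x=29.964984 y=0.004103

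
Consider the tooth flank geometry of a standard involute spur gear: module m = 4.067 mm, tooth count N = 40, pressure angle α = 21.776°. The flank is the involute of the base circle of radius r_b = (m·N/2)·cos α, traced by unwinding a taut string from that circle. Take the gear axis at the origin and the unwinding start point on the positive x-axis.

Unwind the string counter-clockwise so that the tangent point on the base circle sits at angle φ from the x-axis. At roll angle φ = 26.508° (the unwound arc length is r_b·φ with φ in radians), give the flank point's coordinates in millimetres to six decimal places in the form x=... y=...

x=83.192292 y=2.440447

pitch radius r_p = m·N/2 = 4.067·40/2 = 81.340000
base radius r_b = r_p·cos α = 81.340000·cos 21.776° = 75.535684
roll angle φ = 26.508° = 0.46265188 rad
x = r_b·(cos φ + φ·sin φ) = 75.535684·(0.89487205 + 0.46265188·0.44632277) = 83.192292
y = r_b·(sin φ − φ·cos φ) = 75.535684·(0.44632277 − 0.46265188·0.89487205) = 2.440447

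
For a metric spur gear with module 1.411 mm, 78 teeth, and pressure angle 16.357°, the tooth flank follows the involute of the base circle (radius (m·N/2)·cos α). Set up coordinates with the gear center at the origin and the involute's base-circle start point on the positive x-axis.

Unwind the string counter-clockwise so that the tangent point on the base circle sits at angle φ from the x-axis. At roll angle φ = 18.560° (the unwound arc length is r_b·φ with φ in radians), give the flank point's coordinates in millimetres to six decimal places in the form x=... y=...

x=55.499796 y=0.592010

pitch radius r_p = m·N/2 = 1.411·78/2 = 55.029000
base radius r_b = r_p·cos α = 55.029000·cos 16.357° = 52.801734
roll angle φ = 18.560° = 0.32393311 rad
x = r_b·(cos φ + φ·sin φ) = 52.801734·(0.94799085 + 0.32393311·0.31829756) = 55.499796
y = r_b·(sin φ − φ·cos φ) = 52.801734·(0.31829756 − 0.32393311·0.94799085) = 0.592010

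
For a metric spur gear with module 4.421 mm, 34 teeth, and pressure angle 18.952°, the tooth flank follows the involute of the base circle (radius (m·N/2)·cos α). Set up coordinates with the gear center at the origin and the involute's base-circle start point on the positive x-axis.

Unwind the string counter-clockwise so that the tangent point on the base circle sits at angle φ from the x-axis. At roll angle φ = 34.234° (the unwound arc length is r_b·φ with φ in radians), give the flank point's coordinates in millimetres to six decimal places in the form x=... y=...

x=82.660971 y=4.876005

pitch radius r_p = m·N/2 = 4.421·34/2 = 75.157000
base radius r_b = r_p·cos α = 75.157000·cos 18.952° = 71.082814
roll angle φ = 34.234° = 0.59749602 rad
x = r_b·(cos φ + φ·sin φ) = 71.082814·(0.82674688 + 0.59749602·0.56257408) = 82.660971
y = r_b·(sin φ − φ·cos φ) = 71.082814·(0.56257408 − 0.59749602·0.82674688) = 4.876005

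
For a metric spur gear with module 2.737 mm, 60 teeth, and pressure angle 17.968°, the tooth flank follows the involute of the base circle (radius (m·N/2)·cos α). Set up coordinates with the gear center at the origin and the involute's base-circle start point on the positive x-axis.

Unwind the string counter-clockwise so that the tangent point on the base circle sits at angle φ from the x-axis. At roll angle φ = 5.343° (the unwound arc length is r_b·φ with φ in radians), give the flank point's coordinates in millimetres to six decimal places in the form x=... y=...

x=78.444278 y=0.021095

pitch radius r_p = m·N/2 = 2.737·60/2 = 82.110000
base radius r_b = r_p·cos α = 82.110000·cos 17.968° = 78.105410
roll angle φ = 5.343° = 0.09325294 rad
x = r_b·(cos φ + φ·sin φ) = 78.105410·(0.99565509 + 0.09325294·0.09311784) = 78.444278
y = r_b·(sin φ − φ·cos φ) = 78.105410·(0.09311784 − 0.09325294·0.99565509) = 0.021095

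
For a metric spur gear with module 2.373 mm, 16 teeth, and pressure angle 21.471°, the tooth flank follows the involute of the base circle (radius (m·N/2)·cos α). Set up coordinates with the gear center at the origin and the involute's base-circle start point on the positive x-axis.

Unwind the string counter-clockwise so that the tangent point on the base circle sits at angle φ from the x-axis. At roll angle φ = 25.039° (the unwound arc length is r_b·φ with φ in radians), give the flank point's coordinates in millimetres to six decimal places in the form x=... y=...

pitch radius r_p = m·N/2 = 2.373·16/2 = 18.984000
base radius r_b = r_p·cos α = 18.984000·cos 21.471° = 17.666566
roll angle φ = 25.039° = 0.43701299 rad
x = r_b·(cos φ + φ·sin φ) = 17.666566·(0.90601991 + 0.43701299·0.42323507) = 19.273855
y = r_b·(sin φ − φ·cos φ) = 17.666566·(0.42323507 − 0.43701299·0.90601991) = 0.482166

x=19.273855 y=0.482166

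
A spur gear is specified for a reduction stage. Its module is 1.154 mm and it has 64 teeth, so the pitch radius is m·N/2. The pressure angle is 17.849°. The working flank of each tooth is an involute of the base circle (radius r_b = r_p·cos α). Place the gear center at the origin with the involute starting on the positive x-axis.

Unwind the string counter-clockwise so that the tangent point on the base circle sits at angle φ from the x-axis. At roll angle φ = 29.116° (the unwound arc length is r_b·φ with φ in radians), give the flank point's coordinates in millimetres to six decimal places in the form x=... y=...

x=39.400322 y=1.498241

pitch radius r_p = m·N/2 = 1.154·64/2 = 36.928000
base radius r_b = r_p·cos α = 36.928000·cos 17.849° = 35.150567
roll angle φ = 29.116° = 0.50817007 rad
x = r_b·(cos φ + φ·sin φ) = 35.150567·(0.87363638 + 0.50817007·0.48657936) = 39.400322
y = r_b·(sin φ − φ·cos φ) = 35.150567·(0.48657936 − 0.50817007·0.87363638) = 1.498241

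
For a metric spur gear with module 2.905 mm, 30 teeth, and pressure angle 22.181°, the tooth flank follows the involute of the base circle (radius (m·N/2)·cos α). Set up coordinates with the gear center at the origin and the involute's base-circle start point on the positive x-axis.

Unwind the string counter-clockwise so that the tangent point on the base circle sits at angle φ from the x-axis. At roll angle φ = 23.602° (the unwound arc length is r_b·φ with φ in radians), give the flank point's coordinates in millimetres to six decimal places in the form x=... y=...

x=43.629888 y=0.924307

pitch radius r_p = m·N/2 = 2.905·30/2 = 43.575000
base radius r_b = r_p·cos α = 43.575000·cos 22.181° = 40.350268
roll angle φ = 23.602° = 0.41193261 rad
x = r_b·(cos φ + φ·sin φ) = 40.350268·(0.91634875 + 0.41193261·0.40038102) = 43.629888
y = r_b·(sin φ − φ·cos φ) = 40.350268·(0.40038102 − 0.41193261·0.91634875) = 0.924307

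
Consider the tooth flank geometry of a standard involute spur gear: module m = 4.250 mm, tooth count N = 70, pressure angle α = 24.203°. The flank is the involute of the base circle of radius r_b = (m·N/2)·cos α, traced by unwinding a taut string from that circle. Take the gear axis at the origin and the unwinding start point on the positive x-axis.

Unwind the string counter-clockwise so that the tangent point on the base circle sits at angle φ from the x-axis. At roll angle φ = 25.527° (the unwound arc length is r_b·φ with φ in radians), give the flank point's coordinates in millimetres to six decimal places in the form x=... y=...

pitch radius r_p = m·N/2 = 4.250·70/2 = 148.750000
base radius r_b = r_p·cos α = 148.750000·cos 24.203° = 135.674674
roll angle φ = 25.527° = 0.44553020 rad
x = r_b·(cos φ + φ·sin φ) = 135.674674·(0.90238231 + 0.44553020·0.43093638) = 148.479309
y = r_b·(sin φ − φ·cos φ) = 135.674674·(0.43093638 − 0.44553020·0.90238231) = 3.920701

x=148.479309 y=3.920701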